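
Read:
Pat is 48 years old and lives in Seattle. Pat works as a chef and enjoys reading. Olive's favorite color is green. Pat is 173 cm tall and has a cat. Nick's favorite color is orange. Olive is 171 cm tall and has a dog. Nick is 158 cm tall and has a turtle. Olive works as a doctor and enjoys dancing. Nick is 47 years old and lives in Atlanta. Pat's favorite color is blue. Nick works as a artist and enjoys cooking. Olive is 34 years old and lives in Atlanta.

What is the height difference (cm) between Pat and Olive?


|173 - 171| = 2

2


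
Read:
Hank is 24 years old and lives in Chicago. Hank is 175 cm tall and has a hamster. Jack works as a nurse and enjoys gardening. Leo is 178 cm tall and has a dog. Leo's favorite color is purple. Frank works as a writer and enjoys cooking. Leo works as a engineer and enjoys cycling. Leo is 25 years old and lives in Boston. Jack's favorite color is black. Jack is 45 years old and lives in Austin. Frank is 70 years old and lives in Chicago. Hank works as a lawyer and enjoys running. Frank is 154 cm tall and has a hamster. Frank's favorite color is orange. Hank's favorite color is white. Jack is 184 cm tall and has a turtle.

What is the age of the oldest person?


Oldest: Frank at 70

70


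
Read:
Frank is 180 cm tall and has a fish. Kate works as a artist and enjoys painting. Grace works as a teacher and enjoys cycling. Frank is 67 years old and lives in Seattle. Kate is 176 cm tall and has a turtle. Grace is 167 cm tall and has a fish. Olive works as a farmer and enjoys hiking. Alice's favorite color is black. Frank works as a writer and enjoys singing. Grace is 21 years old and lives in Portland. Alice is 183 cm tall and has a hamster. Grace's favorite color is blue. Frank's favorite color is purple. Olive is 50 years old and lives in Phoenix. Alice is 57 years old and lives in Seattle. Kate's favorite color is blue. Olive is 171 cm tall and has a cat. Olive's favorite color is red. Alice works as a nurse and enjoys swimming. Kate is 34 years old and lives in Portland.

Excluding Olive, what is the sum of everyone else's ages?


Sum (excluding Olive): 179

179


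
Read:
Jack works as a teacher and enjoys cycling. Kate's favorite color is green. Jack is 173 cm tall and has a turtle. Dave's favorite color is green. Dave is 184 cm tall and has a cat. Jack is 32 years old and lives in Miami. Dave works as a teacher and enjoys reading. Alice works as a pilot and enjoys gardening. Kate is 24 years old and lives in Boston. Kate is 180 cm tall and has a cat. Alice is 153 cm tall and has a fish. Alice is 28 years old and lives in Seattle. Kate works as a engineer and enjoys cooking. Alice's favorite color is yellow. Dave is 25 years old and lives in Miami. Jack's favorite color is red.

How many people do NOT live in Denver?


Not in Denver: 4

4


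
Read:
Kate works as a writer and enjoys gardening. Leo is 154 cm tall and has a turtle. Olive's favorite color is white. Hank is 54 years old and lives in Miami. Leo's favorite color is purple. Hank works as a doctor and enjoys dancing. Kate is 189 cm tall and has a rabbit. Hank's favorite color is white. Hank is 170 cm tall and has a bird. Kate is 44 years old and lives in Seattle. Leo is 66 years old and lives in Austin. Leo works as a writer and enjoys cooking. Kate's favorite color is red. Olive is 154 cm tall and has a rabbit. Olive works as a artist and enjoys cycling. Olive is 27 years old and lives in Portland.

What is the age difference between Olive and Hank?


|27 - 54| = 27

27


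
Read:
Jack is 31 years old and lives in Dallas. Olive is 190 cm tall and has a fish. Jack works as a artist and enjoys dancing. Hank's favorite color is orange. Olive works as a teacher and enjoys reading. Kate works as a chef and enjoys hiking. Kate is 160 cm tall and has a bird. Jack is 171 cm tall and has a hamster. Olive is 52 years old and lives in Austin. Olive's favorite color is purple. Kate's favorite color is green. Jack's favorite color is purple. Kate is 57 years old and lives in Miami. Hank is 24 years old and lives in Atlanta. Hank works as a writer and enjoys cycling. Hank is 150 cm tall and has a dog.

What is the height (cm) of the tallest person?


Tallest: Olive at 190 cm

190


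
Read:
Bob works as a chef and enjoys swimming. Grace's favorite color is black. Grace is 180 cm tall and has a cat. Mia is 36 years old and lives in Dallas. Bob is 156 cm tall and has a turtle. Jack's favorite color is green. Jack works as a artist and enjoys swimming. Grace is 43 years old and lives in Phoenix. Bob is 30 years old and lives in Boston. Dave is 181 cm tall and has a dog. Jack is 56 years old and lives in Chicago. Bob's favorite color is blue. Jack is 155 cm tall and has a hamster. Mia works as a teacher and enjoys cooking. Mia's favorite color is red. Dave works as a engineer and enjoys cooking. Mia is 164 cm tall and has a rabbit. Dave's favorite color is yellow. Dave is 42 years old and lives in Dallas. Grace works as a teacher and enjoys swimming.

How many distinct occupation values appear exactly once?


Unique occupation values: 3

3


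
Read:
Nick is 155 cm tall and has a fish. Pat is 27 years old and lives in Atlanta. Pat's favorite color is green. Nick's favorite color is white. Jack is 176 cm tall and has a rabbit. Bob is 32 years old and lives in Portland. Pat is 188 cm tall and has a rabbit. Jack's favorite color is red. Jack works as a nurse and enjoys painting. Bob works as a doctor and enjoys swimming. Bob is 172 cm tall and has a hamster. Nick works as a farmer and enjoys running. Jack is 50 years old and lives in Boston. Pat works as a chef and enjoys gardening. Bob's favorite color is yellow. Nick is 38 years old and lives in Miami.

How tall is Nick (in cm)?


Nick is 155 cm tall

155


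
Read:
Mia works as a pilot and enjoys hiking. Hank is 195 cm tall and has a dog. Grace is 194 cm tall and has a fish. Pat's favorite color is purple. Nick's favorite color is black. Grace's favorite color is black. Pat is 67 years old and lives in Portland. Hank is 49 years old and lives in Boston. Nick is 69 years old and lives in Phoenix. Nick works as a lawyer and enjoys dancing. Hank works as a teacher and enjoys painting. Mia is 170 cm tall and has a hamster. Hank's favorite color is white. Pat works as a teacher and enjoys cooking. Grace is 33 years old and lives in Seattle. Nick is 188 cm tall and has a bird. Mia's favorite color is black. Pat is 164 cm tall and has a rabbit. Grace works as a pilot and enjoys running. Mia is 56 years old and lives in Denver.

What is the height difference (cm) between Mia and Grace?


|170 - 194| = 24

24


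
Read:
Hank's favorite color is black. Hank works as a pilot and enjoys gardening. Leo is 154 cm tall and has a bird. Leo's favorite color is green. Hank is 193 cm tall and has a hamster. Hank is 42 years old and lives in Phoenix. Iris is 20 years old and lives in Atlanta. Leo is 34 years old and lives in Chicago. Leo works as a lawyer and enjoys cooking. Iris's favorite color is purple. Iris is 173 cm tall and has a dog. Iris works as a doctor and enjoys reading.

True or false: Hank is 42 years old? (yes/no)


Hank is actually 42. yes

yes


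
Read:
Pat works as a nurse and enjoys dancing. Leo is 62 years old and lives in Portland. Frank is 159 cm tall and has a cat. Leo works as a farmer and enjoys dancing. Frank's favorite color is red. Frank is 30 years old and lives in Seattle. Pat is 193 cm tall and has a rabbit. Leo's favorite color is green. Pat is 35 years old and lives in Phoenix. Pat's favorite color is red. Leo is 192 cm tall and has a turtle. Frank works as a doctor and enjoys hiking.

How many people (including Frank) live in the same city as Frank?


Frank lives in Seattle. Count = 1

1


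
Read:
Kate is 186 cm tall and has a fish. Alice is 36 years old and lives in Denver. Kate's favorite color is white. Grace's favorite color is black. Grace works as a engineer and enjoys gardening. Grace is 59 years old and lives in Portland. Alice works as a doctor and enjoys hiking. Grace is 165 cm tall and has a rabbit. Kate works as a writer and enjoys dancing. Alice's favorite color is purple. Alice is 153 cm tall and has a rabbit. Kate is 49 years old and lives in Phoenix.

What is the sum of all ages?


59+49+36 = 144

144


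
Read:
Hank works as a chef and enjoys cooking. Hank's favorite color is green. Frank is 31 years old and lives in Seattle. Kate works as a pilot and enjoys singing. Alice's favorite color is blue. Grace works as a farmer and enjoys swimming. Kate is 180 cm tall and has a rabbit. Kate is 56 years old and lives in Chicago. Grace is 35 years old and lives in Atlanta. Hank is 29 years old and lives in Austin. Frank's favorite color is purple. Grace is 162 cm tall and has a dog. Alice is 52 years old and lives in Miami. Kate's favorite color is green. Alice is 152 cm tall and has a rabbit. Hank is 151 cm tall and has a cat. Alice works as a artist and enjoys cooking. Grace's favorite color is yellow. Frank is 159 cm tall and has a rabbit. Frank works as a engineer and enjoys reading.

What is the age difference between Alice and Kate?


|52 - 56| = 4

4


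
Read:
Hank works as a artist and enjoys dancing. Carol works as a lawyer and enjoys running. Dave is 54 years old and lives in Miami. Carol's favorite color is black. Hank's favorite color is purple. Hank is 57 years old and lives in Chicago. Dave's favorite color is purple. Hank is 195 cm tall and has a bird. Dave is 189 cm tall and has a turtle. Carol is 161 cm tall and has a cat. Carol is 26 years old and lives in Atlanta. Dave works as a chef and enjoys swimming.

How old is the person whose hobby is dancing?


Person with hobby=dancing is Hank, age 57

57


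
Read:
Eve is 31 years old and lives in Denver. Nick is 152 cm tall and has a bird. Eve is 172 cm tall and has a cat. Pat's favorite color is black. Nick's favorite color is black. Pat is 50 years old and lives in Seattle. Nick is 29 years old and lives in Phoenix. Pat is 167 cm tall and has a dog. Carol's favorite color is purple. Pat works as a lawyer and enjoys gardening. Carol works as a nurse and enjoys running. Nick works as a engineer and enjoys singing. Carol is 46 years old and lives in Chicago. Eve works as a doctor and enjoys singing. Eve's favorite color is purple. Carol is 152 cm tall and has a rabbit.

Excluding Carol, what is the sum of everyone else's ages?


Sum (excluding Carol): 110

110


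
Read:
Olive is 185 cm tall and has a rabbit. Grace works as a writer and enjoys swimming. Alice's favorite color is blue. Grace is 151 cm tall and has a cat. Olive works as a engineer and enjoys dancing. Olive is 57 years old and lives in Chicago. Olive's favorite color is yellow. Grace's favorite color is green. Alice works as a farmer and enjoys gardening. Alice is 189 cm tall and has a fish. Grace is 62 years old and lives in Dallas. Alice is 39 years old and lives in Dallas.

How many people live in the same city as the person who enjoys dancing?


Person with hobby dancing is Olive, city Chicago. Count = 1

1


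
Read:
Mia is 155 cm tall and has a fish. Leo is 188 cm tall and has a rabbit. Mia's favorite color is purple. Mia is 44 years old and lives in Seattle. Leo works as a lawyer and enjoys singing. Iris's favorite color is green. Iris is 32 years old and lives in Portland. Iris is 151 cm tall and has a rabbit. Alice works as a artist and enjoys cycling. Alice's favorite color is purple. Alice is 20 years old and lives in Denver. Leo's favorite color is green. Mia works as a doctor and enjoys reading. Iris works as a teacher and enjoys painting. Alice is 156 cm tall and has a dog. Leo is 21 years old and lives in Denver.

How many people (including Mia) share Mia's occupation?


Mia is a doctor. Count = 1

1


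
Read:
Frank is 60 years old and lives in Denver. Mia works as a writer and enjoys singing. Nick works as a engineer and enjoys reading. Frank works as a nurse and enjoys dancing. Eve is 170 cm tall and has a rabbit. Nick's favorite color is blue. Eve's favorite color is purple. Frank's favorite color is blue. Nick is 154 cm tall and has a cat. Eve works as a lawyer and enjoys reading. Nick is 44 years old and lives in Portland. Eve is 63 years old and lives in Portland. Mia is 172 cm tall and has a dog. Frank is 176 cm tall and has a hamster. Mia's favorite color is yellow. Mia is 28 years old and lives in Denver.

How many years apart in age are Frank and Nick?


60 vs 44, diff = 16

16


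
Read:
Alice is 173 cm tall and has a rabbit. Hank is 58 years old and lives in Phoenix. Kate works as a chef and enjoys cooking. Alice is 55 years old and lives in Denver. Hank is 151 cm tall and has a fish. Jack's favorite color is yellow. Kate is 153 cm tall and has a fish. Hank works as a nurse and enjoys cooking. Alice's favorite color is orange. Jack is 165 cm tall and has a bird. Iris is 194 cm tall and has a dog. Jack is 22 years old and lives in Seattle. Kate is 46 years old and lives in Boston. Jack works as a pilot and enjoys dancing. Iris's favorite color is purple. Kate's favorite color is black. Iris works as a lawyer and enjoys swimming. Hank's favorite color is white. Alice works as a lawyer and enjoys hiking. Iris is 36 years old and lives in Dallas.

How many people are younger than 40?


Filter: 2

2


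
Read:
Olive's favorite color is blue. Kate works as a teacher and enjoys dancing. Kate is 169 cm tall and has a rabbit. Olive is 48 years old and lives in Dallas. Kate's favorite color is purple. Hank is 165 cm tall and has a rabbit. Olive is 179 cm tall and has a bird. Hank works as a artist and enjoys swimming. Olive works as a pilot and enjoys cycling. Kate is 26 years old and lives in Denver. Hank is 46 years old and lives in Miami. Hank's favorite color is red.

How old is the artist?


The artist is Hank, age 46

46


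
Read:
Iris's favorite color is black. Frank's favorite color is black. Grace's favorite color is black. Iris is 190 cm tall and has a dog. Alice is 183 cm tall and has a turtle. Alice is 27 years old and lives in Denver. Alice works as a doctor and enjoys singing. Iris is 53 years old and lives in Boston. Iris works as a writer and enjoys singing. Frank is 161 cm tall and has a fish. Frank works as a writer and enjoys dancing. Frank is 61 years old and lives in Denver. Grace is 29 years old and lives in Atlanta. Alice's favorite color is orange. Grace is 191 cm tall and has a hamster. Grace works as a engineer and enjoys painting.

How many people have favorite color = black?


Count: 3

3


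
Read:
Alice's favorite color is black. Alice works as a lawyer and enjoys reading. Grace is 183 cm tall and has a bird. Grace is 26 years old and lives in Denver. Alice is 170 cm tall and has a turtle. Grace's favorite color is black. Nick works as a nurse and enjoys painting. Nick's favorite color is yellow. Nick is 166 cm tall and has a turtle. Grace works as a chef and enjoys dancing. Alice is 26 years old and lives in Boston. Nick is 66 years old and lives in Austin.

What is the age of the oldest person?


Oldest: Nick at 66

66


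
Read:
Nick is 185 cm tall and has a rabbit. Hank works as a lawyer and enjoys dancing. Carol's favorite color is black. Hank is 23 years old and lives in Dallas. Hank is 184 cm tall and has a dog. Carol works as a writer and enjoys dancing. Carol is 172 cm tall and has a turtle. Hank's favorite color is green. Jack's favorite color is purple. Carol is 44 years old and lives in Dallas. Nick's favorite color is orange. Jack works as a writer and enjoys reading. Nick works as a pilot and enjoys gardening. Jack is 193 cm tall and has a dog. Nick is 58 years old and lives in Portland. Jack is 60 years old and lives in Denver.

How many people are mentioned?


People: Carol, Nick, Jack, Hank. Count = 4

4


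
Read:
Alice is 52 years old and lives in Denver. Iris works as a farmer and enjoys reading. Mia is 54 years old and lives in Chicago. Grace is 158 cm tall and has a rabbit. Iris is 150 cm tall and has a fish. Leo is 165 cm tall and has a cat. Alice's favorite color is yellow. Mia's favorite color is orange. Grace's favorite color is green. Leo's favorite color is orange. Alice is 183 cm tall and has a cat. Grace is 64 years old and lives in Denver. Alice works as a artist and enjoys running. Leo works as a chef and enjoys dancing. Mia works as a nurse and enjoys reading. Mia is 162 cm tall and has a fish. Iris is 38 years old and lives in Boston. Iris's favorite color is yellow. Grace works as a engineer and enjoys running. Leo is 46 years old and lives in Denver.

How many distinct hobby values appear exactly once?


Unique hobby values: 1

1


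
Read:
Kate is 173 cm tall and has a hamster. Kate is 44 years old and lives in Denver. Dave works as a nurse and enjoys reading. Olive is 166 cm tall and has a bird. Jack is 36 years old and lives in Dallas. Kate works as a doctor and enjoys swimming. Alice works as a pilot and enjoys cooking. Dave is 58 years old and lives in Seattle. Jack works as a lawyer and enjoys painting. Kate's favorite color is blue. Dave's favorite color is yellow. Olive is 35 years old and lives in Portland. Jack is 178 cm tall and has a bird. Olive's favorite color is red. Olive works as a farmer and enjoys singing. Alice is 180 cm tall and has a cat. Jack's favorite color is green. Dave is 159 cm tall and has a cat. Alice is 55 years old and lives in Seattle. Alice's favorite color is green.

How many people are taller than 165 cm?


Taller than 165: 4

4


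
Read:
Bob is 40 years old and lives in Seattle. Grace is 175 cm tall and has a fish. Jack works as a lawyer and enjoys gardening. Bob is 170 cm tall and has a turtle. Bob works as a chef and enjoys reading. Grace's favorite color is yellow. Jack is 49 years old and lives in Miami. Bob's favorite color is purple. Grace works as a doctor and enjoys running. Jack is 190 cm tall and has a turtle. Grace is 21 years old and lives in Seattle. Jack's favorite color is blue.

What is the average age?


Sum=110, n=3, avg=36.67

36.67


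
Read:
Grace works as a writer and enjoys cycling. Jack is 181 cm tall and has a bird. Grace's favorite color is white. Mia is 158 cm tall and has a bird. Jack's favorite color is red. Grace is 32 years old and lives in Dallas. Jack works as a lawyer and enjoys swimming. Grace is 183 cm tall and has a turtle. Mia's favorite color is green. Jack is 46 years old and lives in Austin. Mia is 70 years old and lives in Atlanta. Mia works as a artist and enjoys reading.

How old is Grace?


Grace is 32 years old

32


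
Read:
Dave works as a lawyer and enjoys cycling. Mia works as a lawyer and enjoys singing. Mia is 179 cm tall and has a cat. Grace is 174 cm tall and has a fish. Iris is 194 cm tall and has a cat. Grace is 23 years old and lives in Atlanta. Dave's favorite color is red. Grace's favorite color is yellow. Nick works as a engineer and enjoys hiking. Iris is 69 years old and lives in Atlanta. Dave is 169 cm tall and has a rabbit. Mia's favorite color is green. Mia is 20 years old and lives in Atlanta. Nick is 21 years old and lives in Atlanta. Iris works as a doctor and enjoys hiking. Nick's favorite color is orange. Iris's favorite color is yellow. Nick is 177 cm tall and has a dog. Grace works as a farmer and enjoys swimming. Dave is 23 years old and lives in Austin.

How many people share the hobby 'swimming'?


Count: 1

1


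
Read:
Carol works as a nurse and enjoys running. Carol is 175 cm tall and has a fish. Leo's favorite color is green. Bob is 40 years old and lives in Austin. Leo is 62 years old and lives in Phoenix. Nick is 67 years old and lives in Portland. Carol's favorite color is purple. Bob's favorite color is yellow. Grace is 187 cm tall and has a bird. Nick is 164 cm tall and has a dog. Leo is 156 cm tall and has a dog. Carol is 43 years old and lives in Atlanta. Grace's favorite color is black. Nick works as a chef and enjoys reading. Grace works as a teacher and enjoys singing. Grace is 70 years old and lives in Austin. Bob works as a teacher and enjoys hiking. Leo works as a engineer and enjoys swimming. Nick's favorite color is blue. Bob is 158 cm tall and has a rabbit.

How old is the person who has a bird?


Person with bird is Grace, age 70

70


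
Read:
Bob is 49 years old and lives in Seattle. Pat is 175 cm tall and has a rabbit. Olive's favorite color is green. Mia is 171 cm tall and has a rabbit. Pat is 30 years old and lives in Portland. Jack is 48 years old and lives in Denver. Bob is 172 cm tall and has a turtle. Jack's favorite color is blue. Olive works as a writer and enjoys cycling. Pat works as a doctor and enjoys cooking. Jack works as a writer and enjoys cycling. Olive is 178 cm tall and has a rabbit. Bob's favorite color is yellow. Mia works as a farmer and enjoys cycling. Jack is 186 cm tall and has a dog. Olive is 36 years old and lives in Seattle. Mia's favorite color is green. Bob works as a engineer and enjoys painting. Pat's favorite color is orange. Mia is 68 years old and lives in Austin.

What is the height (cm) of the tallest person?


Tallest: Jack at 186 cm

186


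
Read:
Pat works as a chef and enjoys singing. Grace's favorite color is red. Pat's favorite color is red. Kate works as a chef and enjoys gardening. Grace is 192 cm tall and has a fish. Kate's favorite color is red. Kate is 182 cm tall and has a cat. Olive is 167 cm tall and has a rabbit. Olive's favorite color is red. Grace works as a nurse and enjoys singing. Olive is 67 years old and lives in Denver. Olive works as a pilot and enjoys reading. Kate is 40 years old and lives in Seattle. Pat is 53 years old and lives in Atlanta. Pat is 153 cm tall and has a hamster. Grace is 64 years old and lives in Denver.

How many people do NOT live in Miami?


Not in Miami: 4

4


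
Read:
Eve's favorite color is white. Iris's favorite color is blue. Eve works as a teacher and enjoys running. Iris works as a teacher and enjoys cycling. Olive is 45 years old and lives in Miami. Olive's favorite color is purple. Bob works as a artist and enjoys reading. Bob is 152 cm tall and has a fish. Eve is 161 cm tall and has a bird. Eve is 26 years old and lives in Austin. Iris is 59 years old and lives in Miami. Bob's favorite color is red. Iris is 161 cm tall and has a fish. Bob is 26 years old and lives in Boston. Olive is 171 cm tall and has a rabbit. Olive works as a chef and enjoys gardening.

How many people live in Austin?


Count in Austin: 1

1


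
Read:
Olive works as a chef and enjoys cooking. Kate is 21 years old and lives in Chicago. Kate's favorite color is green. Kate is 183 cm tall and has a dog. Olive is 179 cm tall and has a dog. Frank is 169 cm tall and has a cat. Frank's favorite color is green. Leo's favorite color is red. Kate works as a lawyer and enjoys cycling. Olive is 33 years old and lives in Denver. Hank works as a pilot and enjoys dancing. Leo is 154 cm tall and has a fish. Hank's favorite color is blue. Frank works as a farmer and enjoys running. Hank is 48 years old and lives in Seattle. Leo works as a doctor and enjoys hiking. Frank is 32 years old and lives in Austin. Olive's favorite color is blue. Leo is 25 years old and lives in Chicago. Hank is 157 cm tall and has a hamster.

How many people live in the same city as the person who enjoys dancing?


Person with hobby dancing is Hank, city Seattle. Count = 1

1


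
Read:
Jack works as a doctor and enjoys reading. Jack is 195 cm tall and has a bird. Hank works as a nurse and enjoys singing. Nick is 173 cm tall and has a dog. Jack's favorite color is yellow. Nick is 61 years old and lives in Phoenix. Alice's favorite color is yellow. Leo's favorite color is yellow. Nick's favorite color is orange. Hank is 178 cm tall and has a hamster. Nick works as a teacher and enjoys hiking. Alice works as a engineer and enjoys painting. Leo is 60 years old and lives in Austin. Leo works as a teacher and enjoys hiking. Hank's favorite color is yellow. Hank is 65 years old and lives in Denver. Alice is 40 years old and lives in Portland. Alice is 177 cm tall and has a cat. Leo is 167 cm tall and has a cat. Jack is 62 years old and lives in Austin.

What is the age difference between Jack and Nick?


|62 - 61| = 1

1


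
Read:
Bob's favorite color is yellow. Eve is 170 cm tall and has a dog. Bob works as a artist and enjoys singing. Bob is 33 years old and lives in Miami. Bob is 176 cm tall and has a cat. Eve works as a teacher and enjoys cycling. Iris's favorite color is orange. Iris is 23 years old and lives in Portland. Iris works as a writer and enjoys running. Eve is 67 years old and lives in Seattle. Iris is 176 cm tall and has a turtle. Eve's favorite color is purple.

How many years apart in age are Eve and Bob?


67 vs 33, diff = 34

34


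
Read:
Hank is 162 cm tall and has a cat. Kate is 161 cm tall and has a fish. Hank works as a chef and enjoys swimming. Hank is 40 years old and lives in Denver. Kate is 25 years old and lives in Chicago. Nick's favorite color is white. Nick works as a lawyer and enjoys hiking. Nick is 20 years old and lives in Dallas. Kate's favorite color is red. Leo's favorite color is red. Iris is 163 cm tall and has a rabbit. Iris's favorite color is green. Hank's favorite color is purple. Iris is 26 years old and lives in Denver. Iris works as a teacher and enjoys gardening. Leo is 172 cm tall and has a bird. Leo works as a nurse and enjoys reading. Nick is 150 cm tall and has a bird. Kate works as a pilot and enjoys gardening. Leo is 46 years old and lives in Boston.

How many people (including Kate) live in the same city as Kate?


Kate lives in Chicago. Count = 1

1


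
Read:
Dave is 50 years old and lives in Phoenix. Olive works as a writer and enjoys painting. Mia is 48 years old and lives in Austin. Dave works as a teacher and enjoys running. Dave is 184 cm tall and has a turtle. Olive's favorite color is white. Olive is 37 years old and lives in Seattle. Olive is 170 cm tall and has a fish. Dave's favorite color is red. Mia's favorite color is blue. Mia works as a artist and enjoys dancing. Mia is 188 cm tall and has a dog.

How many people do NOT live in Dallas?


Not in Dallas: 3

3


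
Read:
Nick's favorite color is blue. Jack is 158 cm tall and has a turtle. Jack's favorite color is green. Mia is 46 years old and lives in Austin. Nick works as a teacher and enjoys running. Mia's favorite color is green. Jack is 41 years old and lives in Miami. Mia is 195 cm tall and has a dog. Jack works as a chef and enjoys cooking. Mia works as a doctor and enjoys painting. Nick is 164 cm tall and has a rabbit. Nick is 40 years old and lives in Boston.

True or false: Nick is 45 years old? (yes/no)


Nick is actually 40. no

no


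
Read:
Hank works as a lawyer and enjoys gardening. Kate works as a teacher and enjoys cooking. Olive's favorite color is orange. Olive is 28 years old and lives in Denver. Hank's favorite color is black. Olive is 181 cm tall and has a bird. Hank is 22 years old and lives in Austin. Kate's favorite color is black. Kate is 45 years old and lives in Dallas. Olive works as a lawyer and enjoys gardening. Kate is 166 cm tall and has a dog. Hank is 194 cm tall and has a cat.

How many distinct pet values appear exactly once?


Unique pet values: 3

3


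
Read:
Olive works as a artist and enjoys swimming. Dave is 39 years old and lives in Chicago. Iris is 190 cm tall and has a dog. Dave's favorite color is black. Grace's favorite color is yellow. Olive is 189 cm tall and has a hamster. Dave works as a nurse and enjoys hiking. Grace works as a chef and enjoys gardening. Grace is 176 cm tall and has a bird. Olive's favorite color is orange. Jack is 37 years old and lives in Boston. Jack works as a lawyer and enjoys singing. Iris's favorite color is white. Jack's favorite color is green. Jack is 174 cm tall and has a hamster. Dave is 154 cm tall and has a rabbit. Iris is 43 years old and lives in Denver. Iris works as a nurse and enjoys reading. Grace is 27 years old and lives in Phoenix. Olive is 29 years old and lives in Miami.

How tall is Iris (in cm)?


Iris is 190 cm tall

190


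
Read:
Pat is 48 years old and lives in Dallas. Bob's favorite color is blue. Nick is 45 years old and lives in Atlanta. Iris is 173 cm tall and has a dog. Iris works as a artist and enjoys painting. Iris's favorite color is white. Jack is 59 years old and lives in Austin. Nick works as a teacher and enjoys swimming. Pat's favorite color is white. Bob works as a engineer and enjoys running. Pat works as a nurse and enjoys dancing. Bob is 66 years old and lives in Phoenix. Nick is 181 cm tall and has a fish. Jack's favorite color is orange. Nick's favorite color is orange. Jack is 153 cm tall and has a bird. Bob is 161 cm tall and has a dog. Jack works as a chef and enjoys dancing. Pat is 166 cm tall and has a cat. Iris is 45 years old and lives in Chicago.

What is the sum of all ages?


45+66+45+59+48 = 263

263


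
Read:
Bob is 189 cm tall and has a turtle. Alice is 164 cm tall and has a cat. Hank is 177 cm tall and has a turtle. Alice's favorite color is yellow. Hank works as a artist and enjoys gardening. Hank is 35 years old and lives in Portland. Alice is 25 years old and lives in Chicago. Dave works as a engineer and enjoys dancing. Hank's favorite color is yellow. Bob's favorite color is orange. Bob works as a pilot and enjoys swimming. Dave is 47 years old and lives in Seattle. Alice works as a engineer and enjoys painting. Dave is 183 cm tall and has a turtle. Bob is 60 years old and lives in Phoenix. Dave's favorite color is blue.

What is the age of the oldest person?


Oldest: Bob at 60

60


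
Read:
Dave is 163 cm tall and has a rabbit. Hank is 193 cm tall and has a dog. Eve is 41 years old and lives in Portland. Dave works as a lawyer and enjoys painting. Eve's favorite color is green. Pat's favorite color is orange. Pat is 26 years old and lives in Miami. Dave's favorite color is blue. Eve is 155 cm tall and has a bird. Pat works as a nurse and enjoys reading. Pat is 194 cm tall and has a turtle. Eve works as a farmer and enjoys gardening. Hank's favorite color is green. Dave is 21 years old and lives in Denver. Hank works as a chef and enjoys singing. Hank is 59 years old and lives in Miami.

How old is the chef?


The chef is Hank, age 59

59


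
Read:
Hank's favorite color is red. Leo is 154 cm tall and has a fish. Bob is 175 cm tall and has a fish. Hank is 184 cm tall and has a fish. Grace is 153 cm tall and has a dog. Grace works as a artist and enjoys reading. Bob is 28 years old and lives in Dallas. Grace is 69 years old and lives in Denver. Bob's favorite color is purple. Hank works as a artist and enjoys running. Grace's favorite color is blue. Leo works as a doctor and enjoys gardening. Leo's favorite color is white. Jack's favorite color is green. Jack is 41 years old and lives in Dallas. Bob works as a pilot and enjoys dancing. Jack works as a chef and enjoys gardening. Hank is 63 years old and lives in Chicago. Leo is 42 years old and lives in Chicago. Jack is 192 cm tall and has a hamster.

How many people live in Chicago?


Count in Chicago: 2

2


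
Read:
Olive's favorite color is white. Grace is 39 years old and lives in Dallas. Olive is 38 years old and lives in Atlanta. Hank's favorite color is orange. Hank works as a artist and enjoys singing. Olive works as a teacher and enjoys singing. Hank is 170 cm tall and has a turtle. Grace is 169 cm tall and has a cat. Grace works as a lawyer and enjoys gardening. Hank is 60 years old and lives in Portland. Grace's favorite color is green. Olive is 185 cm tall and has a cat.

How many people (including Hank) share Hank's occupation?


Hank is a artist. Count = 1

1


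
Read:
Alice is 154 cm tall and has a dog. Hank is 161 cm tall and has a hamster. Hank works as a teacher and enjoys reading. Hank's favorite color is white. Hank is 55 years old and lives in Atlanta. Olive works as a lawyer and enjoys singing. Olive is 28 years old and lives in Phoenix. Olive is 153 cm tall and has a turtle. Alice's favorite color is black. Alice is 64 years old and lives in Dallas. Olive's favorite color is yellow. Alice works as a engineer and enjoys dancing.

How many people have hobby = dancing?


Count: 1

1


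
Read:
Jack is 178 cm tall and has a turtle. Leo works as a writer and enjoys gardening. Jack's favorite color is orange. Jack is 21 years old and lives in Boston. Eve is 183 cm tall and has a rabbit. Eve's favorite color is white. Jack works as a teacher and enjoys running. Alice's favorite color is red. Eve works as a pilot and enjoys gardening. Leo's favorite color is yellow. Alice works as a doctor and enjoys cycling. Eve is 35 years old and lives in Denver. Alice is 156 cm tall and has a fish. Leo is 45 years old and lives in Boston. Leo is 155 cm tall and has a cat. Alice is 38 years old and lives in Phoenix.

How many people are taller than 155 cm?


Taller than 155: 3

3


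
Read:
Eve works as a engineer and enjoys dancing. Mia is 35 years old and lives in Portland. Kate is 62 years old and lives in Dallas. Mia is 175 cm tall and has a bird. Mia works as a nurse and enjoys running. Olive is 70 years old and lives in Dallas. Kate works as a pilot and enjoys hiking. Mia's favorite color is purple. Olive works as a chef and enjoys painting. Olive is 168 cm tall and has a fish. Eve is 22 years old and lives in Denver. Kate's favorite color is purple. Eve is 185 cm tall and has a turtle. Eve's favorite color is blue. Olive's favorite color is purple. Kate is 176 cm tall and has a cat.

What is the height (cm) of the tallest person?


Tallest: Eve at 185 cm

185


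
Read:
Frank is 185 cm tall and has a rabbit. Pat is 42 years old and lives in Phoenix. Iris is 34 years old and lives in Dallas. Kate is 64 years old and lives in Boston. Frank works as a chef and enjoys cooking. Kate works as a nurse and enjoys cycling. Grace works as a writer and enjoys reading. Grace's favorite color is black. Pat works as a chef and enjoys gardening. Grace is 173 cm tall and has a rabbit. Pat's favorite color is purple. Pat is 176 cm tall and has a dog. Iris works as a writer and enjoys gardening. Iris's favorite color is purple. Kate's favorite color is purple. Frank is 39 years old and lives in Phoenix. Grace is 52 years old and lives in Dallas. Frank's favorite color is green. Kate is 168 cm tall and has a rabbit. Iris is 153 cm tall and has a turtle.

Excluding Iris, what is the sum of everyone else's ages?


Sum (excluding Iris): 197

197


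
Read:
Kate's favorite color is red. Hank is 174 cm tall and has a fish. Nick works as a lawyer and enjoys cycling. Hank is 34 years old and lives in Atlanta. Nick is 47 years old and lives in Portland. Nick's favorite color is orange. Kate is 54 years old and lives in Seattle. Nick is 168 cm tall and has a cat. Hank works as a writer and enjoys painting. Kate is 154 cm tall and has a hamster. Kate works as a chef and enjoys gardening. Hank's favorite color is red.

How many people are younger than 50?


Filter: 2

2


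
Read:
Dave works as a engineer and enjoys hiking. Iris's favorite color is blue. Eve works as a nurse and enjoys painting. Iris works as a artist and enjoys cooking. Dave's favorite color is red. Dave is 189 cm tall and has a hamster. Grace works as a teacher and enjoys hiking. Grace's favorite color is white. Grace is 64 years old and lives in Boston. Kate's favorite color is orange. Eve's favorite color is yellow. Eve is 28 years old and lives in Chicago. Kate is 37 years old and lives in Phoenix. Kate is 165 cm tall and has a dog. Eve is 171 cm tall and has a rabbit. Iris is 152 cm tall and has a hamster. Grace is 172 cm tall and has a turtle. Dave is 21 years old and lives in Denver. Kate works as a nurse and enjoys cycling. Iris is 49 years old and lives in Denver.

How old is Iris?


Iris is 49 years old

49


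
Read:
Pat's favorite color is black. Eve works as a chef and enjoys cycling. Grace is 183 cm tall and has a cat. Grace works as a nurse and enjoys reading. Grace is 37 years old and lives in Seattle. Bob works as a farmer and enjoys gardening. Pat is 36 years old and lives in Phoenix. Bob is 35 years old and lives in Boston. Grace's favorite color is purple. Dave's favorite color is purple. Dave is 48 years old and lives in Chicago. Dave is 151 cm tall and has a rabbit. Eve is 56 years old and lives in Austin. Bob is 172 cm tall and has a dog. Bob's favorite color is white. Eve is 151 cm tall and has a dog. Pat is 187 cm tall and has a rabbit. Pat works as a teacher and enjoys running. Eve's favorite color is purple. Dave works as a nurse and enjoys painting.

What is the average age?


Sum=212, n=5, avg=42.4

42.4


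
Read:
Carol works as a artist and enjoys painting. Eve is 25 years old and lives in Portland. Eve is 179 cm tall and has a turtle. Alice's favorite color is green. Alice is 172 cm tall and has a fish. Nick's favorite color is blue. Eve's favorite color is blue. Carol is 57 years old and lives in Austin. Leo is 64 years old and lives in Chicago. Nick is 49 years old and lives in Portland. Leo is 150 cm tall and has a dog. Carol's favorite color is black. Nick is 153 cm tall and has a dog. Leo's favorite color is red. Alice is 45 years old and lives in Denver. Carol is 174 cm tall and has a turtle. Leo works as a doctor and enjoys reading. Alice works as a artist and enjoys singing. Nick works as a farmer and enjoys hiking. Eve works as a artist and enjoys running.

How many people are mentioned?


People: Eve, Alice, Nick, Leo, Carol. Count = 5

5


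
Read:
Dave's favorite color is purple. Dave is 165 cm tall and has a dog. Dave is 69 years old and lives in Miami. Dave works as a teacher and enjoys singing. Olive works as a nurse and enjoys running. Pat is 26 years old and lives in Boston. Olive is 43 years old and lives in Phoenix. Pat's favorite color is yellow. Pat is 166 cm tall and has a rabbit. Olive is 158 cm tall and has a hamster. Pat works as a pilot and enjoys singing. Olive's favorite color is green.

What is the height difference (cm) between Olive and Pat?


|158 - 166| = 8

8


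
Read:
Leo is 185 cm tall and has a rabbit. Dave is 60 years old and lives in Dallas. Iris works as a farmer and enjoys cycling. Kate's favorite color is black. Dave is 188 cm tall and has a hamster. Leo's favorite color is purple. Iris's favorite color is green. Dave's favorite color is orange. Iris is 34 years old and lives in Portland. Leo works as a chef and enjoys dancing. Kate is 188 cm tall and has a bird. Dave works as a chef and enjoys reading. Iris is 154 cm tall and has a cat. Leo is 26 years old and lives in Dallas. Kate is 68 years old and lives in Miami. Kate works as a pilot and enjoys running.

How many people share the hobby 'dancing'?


Count: 1

1


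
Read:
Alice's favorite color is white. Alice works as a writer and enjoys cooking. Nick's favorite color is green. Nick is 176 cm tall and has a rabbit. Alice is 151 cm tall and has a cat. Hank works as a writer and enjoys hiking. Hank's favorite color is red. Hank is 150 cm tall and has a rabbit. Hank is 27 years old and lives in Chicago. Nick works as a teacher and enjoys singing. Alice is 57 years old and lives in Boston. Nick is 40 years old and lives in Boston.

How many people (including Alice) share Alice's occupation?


Alice is a writer. Count = 2

2


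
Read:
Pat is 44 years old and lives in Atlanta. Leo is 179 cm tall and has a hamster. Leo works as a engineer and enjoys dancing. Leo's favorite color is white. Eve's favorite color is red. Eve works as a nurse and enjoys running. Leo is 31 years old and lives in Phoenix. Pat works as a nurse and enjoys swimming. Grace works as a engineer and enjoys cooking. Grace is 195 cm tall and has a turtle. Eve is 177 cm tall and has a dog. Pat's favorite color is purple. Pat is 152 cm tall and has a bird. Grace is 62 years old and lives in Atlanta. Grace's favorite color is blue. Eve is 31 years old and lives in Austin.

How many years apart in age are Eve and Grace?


31 vs 62, diff = 31

31


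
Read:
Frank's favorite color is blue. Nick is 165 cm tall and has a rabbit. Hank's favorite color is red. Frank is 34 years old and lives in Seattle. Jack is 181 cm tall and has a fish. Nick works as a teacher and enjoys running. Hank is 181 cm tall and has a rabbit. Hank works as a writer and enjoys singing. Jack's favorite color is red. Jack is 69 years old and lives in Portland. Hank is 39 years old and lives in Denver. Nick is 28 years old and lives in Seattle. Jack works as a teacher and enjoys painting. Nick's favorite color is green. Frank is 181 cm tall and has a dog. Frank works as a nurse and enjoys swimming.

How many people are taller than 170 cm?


Taller than 170: 3

3
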